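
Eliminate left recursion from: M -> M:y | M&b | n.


Left-recursive alternatives: M:y, M&b; non-recursive: n
Introduce M': M -> nM', M' -> :yM' | &bM' | ε


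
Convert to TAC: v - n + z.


Break into single-operator statements:
t1 = v - n
t2 = t1 + z


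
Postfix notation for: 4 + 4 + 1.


Left to right (same or higher precedence on left)
Postfix: 4 4 + 1 +


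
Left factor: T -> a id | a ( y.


Common prefix: 'a'
Factored: T -> a T', T' -> id | ( y


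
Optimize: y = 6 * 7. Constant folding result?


6 * 7 = 42 at compile time
Optimized: y = 42


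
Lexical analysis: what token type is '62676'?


Pattern: digits only
Type: INTEGER_LITERAL


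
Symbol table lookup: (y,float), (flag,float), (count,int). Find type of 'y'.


Lookup 'y' → type float


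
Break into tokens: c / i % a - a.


Scan left to right, longest-match per lexeme
Tokens: ID(c), OP(/), ID(i), OP(%), ID(a), OP(-), ID(a)


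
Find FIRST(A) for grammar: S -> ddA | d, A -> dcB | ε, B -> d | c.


Per alternative of A: FIRST(dcB) = {d}; FIRST(ε) = {ε}
FIRST(A) = {d, ε}


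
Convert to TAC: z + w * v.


Break into single-operator statements:
t1 = w * v
t2 = z + t1


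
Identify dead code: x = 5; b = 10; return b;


x is assigned but never read
Dead: 'x = 5'


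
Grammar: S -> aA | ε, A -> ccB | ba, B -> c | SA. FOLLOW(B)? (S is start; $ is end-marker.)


$ ∈ FOLLOW(S). For each A -> αBβ: add FIRST(β)\{ε} to FOLLOW(B); if β nullable, add FOLLOW(A).
FOLLOW(B) = {$, b, c}


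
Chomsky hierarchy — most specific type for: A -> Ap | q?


Left-linear: every RHS is a terminal or one nonterminal followed by a terminal
Classification: Type 3 (Regular)


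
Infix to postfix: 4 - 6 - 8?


Left to right (same or higher precedence on left)
Postfix: 4 6 - 8 -


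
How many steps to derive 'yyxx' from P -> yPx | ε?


Derivation: P => yPx => yyPxx => yyxx
Steps: 3


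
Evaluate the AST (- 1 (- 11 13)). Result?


Evaluate inner: (- 11 13) = -2
Evaluate root: (- 1 -2) = 3
Result: 3


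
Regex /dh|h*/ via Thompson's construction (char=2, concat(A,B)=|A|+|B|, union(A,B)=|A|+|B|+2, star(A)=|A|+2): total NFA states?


Syntax tree has 3 char leaf(s), 1 union(s), 1 star(s)
chars contribute 3×2 = 6; each union adds +2; each star adds +2
Total: 6 + 2 + 2 = 10 states


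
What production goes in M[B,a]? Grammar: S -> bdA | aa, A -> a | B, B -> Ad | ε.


For [B, a]: 'a' ∈ FIRST(Ad)
Entry: B -> Ad


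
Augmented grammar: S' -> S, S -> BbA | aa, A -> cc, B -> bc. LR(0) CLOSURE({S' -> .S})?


Start: S' -> .S
For each item with dot before a nonterminal B, add B -> .γ for every B-production
Closure: [S' -> .S, S -> .BbA, S -> .aa, B -> .bc]


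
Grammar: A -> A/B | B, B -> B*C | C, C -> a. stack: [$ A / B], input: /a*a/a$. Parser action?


handle 'A/B' on top; lookahead ∈ FOLLOW(A) = {/, $}
Action: reduce (A -> A/B)


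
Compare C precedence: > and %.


'%' is multiplicative (level 10); '>' is relational (level 7)
Higher level binds tighter
'%' has higher precedence than '>'


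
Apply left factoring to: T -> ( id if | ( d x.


Common prefix: '('
Factored: T -> ( T', T' -> id if | d x


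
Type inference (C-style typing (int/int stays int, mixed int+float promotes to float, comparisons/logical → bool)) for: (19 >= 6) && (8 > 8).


Operand types: bool && bool
Rule: logical operators take bool operands and yield bool
Result type: bool


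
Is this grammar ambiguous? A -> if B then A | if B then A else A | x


dangling else: 'if B then if B then x else x' parses two ways
Ambiguous


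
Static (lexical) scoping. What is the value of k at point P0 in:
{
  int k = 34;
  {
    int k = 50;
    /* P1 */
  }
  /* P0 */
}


k declared in the same block as P0
k = 34


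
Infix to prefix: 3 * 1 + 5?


left-to-right (same/higher precedence on left): tree is (+ (* 3 1) 5)
Prefix: + * 3 1 5


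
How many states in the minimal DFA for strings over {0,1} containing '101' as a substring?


KMP-style automaton: 3 progress states + 1 absorbing accept = 4
Minimal DFA: 4 states


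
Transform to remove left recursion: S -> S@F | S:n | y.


Left-recursive alternatives: S@F, S:n; non-recursive: y
Introduce S': S -> yS', S' -> @FS' | :nS' | ε


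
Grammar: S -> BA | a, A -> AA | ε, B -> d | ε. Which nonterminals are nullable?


A nonterminal is nullable iff some alternative derives ε (directly, or every symbol in it is nullable)
Nullable: {A, B, S}


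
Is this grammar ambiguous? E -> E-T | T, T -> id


precedence layered via separate nonterminal T: deterministic
Unambiguous


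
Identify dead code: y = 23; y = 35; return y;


first assignment to y is overwritten before any read
Dead: 'y = 23'


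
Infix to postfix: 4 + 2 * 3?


* has higher precedence, evaluate 2*3 first
Postfix: 4 2 3 * +


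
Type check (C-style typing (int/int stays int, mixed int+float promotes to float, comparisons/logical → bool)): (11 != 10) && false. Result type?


Operand types: bool && bool
Rule: logical operators take bool operands and yield bool
Result type: bool


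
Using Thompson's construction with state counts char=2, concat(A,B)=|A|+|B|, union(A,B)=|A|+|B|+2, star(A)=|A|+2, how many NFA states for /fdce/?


Syntax tree has 4 char leaf(s), 0 union(s), 0 star(s)
chars contribute 4×2 = 8; each union adds +2; each star adds +2
Total: 8 + 0 + 0 = 8 states


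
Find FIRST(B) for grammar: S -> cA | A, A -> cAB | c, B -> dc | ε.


Per alternative of B: FIRST(dc) = {d}; FIRST(ε) = {ε}
FIRST(B) = {d, ε}


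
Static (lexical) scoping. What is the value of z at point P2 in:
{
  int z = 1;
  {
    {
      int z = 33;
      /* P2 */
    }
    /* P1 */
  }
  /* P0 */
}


z declared in the same block as P2
z = 33


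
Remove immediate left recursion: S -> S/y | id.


Left-recursive alternatives: S/y; non-recursive: id
Introduce S': S -> idS', S' -> /yS' | ε


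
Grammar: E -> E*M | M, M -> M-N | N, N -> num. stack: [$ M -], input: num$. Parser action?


no handle; shift 'num'
Action: shift


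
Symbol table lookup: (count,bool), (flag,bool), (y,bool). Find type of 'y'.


Lookup 'y' → type bool


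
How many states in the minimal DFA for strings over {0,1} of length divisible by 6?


Track length mod 6: states 0..5, accept at 0
Minimal DFA: 6 states


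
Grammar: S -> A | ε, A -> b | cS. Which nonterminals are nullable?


A nonterminal is nullable iff some alternative derives ε (directly, or every symbol in it is nullable)
Nullable: {S}


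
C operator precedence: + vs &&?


'+' is additive (level 9); '&&' is logical AND (level 2)
Higher level binds tighter
'+' has higher precedence than '&&'


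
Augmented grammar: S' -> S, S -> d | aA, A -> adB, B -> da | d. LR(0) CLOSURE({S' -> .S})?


Start: S' -> .S
For each item with dot before a nonterminal B, add B -> .γ for every B-production
Closure: [S' -> .S, S -> .d, S -> .aA]


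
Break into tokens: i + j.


Scan left to right, longest-match per lexeme
Tokens: ID(i), OP(+), ID(j)


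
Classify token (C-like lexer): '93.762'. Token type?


Pattern: digits with a decimal point
Type: FLOAT_LITERAL


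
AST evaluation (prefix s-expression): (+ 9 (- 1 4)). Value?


Evaluate inner: (- 1 4) = -3
Evaluate root: (+ 9 -3) = 6
Result: 6


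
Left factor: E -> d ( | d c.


Common prefix: 'd'
Factored: E -> d E', E' -> ( | c


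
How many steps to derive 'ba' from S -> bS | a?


Derivation: S => bS => ba
Steps: 2


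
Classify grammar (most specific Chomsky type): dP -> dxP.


LHS has context (more than one symbol) and |LHS| ≤ |RHS|
Classification: Type 1 (Context-Sensitive)


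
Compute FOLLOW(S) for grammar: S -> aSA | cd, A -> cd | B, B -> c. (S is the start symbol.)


$ ∈ FOLLOW(S). For each A -> αBβ: add FIRST(β)\{ε} to FOLLOW(B); if β nullable, add FOLLOW(A).
FOLLOW(S) = {$, c}


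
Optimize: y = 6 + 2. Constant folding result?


6 + 2 = 8 at compile time
Optimized: y = 8


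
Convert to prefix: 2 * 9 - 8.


left-to-right (same/higher precedence on left): tree is (- (* 2 9) 8)
Prefix: - * 2 9 8


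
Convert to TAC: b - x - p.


Break into single-operator statements:
t1 = b - x
t2 = t1 - p


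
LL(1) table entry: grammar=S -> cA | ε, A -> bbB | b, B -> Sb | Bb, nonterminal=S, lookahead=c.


For [S, c]: 'c' ∈ FIRST(cA)
Entry: S -> cA


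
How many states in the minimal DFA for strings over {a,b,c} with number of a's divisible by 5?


Track (count of a) mod 5: states 0..4, accept at 0
Minimal DFA: 5 states


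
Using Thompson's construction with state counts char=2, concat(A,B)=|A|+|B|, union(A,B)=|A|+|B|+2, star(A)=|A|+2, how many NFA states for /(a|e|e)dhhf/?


Syntax tree has 7 char leaf(s), 2 union(s), 0 star(s)
chars contribute 7×2 = 14; each union adds +2; each star adds +2
Total: 14 + 4 + 0 = 18 states


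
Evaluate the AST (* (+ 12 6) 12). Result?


Evaluate inner: (+ 12 6) = 18
Evaluate root: (* 18 12) = 216
Result: 216


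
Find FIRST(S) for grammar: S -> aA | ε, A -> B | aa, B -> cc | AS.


Per alternative of S: FIRST(aA) = {a}; FIRST(ε) = {ε}
FIRST(S) = {a, ε}


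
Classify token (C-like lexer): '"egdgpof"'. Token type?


Pattern: double-quoted sequence
Type: STRING_LITERAL


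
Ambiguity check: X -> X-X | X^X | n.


'n-n^n' has two parse trees (no precedence encoded between - and ^)
Ambiguous


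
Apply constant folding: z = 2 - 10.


2 - 10 = -8 at compile time
Optimized: z = -8


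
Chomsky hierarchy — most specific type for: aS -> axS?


LHS has context (more than one symbol) and |LHS| ≤ |RHS|
Classification: Type 1 (Context-Sensitive)


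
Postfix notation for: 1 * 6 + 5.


Left to right (same or higher precedence on left)
Postfix: 1 6 * 5 +


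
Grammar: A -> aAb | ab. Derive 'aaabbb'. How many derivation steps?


Derivation: A => aAb => aaAbb => aaabbb
Steps: 3


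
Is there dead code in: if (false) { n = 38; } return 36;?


condition is constant false, so the whole block is unreachable
Dead: 'if (false) { n = 38; }'


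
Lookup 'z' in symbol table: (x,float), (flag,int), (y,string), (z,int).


Lookup 'z' → type int


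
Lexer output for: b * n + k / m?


Scan left to right, longest-match per lexeme
Tokens: ID(b), OP(*), ID(n), OP(+), ID(k), OP(/), ID(m)


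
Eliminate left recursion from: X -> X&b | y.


Left-recursive alternatives: X&b; non-recursive: y
Introduce X': X -> yX', X' -> &bX' | ε


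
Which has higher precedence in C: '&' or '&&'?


'&' is bitwise AND (level 5); '&&' is logical AND (level 2)
Higher level binds tighter
'&' has higher precedence than '&&'


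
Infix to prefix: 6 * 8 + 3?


left-to-right (same/higher precedence on left): tree is (+ (* 6 8) 3)
Prefix: + * 6 8 3


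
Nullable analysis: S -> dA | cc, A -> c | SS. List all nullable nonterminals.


A nonterminal is nullable iff some alternative derives ε (directly, or every symbol in it is nullable)
Nullable: {}


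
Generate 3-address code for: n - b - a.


Break into single-operator statements:
t1 = n - b
t2 = t1 - a


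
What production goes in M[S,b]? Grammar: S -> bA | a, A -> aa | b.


For [S, b]: 'b' ∈ FIRST(bA)
Entry: S -> bA


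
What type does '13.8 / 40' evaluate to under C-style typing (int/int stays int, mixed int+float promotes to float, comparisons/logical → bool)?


Operand types: float / int
Rule: mixed int/float promotes to float; int/int stays int
Result type: float


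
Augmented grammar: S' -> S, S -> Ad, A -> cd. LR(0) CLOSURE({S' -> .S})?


Start: S' -> .S
For each item with dot before a nonterminal B, add B -> .γ for every B-production
Closure: [S' -> .S, S -> .Ad, A -> .cd]


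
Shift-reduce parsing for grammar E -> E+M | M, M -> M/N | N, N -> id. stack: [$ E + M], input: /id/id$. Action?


'/' can extend M; shift to build M -> M/N
Action: shift


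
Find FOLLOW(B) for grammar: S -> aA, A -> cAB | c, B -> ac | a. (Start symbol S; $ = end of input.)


$ ∈ FOLLOW(S). For each A -> αBβ: add FIRST(β)\{ε} to FOLLOW(B); if β nullable, add FOLLOW(A).
FOLLOW(B) = {$, a}


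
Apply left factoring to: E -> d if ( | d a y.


Common prefix: 'd'
Factored: E -> d E', E' -> if ( | a y


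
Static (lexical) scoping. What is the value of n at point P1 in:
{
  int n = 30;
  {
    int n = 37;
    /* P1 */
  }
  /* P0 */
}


n declared in the same block as P1
n = 37


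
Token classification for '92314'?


Pattern: digits only
Type: INTEGER_LITERAL


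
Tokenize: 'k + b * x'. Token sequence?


Scan left to right, longest-match per lexeme
Tokens: ID(k), OP(+), ID(b), OP(*), ID(x)


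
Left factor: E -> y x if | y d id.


Common prefix: 'y'
Factored: E -> y E', E' -> x if | d id


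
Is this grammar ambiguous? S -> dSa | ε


balanced d^n…a^n: each string has a unique parse
Unambiguous


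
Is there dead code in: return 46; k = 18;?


statement follows a return and is unreachable
Dead: 'k = 18'


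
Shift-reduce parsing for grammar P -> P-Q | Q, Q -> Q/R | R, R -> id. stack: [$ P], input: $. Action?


start symbol P on stack, input exhausted
Action: accept


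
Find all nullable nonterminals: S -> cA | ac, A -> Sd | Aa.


A nonterminal is nullable iff some alternative derives ε (directly, or every symbol in it is nullable)
Nullable: {}


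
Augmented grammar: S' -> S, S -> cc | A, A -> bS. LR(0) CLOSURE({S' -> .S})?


Start: S' -> .S
For each item with dot before a nonterminal B, add B -> .γ for every B-production
Closure: [S' -> .S, S -> .cc, S -> .A, A -> .bS]


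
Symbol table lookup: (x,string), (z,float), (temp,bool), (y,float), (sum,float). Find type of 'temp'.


Lookup 'temp' → type bool


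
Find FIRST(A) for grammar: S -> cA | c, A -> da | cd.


Per alternative of A: FIRST(da) = {d}; FIRST(cd) = {c}
FIRST(A) = {c, d}


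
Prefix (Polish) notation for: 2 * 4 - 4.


left-to-right (same/higher precedence on left): tree is (- (* 2 4) 4)
Prefix: - * 2 4 4


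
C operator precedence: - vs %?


'%' is multiplicative (level 10); '-' is additive (level 9)
Higher level binds tighter
'%' has higher precedence than '-'


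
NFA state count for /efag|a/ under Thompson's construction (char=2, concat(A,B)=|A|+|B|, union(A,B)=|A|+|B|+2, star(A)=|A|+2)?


Syntax tree has 5 char leaf(s), 1 union(s), 0 star(s)
chars contribute 5×2 = 10; each union adds +2; each star adds +2
Total: 10 + 2 + 0 = 12 states


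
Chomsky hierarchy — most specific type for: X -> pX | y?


Right-linear: every RHS is a terminal or a terminal followed by one nonterminal
Classification: Type 3 (Regular)


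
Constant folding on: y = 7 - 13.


7 - 13 = -6 at compile time
Optimized: y = -6


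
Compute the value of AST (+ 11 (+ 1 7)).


Evaluate inner: (+ 1 7) = 8
Evaluate root: (+ 11 8) = 19
Result: 19


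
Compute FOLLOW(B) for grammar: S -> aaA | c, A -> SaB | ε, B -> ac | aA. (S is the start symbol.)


$ ∈ FOLLOW(S). For each A -> αBβ: add FIRST(β)\{ε} to FOLLOW(B); if β nullable, add FOLLOW(A).
FOLLOW(B) = {$, a}


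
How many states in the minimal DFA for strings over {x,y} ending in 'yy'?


Track the longest suffix of input matching a prefix of 'yy': 3 classes (prefixes of length 0..2)
Minimal DFA: 3 states


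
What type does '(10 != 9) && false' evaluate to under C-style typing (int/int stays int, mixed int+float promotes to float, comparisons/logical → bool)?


Operand types: bool && bool
Rule: logical operators take bool operands and yield bool
Result type: bool


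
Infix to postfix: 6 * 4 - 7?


Left to right (same or higher precedence on left)
Postfix: 6 4 * 7 -


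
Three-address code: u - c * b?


Break into single-operator statements:
t1 = c * b
t2 = u - t1


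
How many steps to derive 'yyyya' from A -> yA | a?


Derivation: A => yA => yyA => yyyA => yyyyA => yyyya
Steps: 5


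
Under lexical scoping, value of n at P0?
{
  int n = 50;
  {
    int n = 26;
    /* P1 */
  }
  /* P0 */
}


n declared in the same block as P0
n = 50


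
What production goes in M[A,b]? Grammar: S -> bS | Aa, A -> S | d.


For [A, b]: 'b' ∈ FIRST(S)
Entry: A -> S


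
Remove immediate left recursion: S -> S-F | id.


Left-recursive alternatives: S-F; non-recursive: id
Introduce S': S -> idS', S' -> -FS' | ε


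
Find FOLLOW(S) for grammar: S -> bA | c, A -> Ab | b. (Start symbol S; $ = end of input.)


$ ∈ FOLLOW(S). For each A -> αBβ: add FIRST(β)\{ε} to FOLLOW(B); if β nullable, add FOLLOW(A).
FOLLOW(S) = {$}


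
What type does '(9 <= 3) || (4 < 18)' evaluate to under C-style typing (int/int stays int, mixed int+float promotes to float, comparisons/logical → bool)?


Operand types: bool || bool
Rule: logical operators take bool operands and yield bool
Result type: bool


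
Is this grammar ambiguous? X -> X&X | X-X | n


'n&n-n' has two parse trees (no precedence encoded between & and -)
Ambiguous


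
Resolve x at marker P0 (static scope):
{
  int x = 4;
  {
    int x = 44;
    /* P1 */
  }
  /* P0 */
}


x declared in the same block as P0
x = 4


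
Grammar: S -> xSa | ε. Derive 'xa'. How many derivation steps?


Derivation: S => xSa => xa
Steps: 2


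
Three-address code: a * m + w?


Break into single-operator statements:
t1 = a * m
t2 = t1 + w


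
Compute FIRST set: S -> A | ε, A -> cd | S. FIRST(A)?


Per alternative of A: FIRST(cd) = {c}; FIRST(S) = {c, ε}
FIRST(A) = {c, ε}


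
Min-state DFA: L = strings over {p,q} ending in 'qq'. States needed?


Track the longest suffix of input matching a prefix of 'qq': 3 classes (prefixes of length 0..2)
Minimal DFA: 3 states


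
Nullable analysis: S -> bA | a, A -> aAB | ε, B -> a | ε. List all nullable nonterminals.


A nonterminal is nullable iff some alternative derives ε (directly, or every symbol in it is nullable)
Nullable: {A, B}


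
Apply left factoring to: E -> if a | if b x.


Common prefix: 'if'
Factored: E -> if E', E' -> a | b x


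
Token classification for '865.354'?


Pattern: digits with a decimal point
Type: FLOAT_LITERAL


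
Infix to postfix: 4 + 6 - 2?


Left to right (same or higher precedence on left)
Postfix: 4 6 + 2 -


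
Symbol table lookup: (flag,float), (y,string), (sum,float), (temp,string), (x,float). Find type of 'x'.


Lookup 'x' → type float


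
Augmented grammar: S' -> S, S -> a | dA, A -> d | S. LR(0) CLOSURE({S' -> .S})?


Start: S' -> .S
For each item with dot before a nonterminal B, add B -> .γ for every B-production
Closure: [S' -> .S, S -> .a, S -> .dA]


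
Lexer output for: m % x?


Scan left to right, longest-match per lexeme
Tokens: ID(m), OP(%), ID(x)


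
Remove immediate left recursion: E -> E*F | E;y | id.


Left-recursive alternatives: E*F, E;y; non-recursive: id
Introduce E': E -> idE', E' -> *FE' | ;yE' | ε


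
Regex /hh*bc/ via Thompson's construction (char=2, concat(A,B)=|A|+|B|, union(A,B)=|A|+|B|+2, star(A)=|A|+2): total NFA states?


Syntax tree has 4 char leaf(s), 0 union(s), 1 star(s)
chars contribute 4×2 = 8; each union adds +2; each star adds +2
Total: 8 + 0 + 2 = 10 states


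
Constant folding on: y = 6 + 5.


6 + 5 = 11 at compile time
Optimized: y = 11


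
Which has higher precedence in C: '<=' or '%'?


'%' is multiplicative (level 10); '<=' is relational (level 7)
Higher level binds tighter
'%' has higher precedence than '<='


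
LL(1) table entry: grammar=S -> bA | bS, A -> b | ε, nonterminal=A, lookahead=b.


For [A, b]: 'b' ∈ FIRST(b)
Entry: A -> b


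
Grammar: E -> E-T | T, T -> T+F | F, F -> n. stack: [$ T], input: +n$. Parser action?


shift '+' to continue T -> T+F
Action: shift


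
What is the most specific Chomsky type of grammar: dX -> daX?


LHS has context (more than one symbol) and |LHS| ≤ |RHS|
Classification: Type 1 (Context-Sensitive)


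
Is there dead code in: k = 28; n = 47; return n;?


k is assigned but never read
Dead: 'k = 28'


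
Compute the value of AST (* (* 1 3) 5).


Evaluate inner: (* 1 3) = 3
Evaluate root: (* 3 5) = 15
Result: 15


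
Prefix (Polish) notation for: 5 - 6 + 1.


left-to-right (same/higher precedence on left): tree is (+ (- 5 6) 1)
Prefix: + - 5 6 1


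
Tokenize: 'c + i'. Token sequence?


Scan left to right, longest-match per lexeme
Tokens: ID(c), OP(+), ID(i)


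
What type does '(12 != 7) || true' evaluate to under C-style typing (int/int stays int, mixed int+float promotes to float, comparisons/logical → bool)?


Operand types: bool || bool
Rule: logical operators take bool operands and yield bool
Result type: bool


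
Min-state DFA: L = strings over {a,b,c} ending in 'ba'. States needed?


Track the longest suffix of input matching a prefix of 'ba': 3 classes (prefixes of length 0..2)
Minimal DFA: 3 states


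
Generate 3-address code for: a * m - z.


Break into single-operator statements:
t1 = a * m
t2 = t1 - z


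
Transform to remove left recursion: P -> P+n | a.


Left-recursive alternatives: P+n; non-recursive: a
Introduce P': P -> aP', P' -> +nP' | ε


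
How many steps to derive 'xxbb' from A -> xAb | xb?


Derivation: A => xAb => xxbb
Steps: 2


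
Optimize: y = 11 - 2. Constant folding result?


11 - 2 = 9 at compile time
Optimized: y = 9


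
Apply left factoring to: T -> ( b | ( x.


Common prefix: '('
Factored: T -> ( T', T' -> b | x


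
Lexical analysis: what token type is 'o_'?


Pattern: letter/underscore followed by alphanumerics, not a keyword
Type: IDENTIFIER


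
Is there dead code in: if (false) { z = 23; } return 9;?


condition is constant false, so the whole block is unreachable
Dead: 'if (false) { z = 23; }'


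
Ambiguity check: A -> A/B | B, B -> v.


precedence layered via separate nonterminal B: deterministic
Unambiguous


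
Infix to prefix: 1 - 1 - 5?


left-to-right (same/higher precedence on left): tree is (- (- 1 1) 5)
Prefix: - - 1 1 5


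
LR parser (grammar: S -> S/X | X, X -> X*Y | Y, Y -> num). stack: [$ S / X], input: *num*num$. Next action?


'*' can extend X; shift to build X -> X*Y
Action: shift


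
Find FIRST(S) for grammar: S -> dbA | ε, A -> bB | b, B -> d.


Per alternative of S: FIRST(dbA) = {d}; FIRST(ε) = {ε}
FIRST(S) = {d, ε}


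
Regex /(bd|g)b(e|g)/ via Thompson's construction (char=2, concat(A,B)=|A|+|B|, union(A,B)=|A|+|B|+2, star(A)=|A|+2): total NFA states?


Syntax tree has 6 char leaf(s), 2 union(s), 0 star(s)
chars contribute 6×2 = 12; each union adds +2; each star adds +2
Total: 12 + 4 + 0 = 16 states


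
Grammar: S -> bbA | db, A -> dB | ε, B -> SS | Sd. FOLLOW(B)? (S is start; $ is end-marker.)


$ ∈ FOLLOW(S). For each A -> αBβ: add FIRST(β)\{ε} to FOLLOW(B); if β nullable, add FOLLOW(A).
FOLLOW(B) = {$, b, d}


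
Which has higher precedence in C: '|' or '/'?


'/' is multiplicative (level 10); '|' is bitwise OR (level 3)
Higher level binds tighter
'/' has higher precedence than '|'


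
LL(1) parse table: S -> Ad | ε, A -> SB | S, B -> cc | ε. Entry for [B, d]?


For [B, d]: ε is nullable and 'd' ∈ FOLLOW(B)
Entry: B -> ε


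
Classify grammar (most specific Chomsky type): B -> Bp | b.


Left-linear: every RHS is a terminal or one nonterminal followed by a terminal
Classification: Type 3 (Regular)


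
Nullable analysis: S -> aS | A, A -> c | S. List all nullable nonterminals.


A nonterminal is nullable iff some alternative derives ε (directly, or every symbol in it is nullable)
Nullable: {}


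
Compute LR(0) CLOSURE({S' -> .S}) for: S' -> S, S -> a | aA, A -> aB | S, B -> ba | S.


Start: S' -> .S
For each item with dot before a nonterminal B, add B -> .γ for every B-production
Closure: [S' -> .S, S -> .a, S -> .aA]


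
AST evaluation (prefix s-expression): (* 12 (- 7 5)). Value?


Evaluate inner: (- 7 5) = 2
Evaluate root: (* 12 2) = 24
Result: 24


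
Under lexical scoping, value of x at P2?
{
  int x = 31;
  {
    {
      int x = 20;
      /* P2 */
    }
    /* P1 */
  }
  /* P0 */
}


x declared in the same block as P2
x = 20


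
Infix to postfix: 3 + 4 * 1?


* has higher precedence, evaluate 4*1 first
Postfix: 3 4 1 * +


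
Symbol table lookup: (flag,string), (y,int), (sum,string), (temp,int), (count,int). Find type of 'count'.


Lookup 'count' → type int


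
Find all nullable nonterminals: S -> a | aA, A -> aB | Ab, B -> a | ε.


A nonterminal is nullable iff some alternative derives ε (directly, or every symbol in it is nullable)
Nullable: {B}


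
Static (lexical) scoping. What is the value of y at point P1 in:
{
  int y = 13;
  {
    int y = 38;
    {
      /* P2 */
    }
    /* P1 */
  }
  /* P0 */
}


y declared in the same block as P1
y = 38


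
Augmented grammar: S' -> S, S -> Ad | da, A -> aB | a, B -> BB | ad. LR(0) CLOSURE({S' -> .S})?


Start: S' -> .S
For each item with dot before a nonterminal B, add B -> .γ for every B-production
Closure: [S' -> .S, S -> .Ad, S -> .da, A -> .aB, A -> .a]


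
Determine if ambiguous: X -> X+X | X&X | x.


'x+x&x' has two parse trees (no precedence encoded between + and &)
Ambiguous


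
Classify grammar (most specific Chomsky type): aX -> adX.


LHS has context (more than one symbol) and |LHS| ≤ |RHS|
Classification: Type 1 (Context-Sensitive)


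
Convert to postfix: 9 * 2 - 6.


Left to right (same or higher precedence on left)
Postfix: 9 2 * 6 -


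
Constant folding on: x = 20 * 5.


20 * 5 = 100 at compile time
Optimized: x = 100


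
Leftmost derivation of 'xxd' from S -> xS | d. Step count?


Derivation: S => xS => xxS => xxd
Steps: 3


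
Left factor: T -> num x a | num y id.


Common prefix: 'num'
Factored: T -> num T', T' -> x a | y id


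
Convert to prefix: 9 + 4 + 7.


left-to-right (same/higher precedence on left): tree is (+ (+ 9 4) 7)
Prefix: + + 9 4 7


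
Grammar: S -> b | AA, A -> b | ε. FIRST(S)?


Per alternative of S: FIRST(b) = {b}; FIRST(AA) = {b, ε}
FIRST(S) = {b, ε}


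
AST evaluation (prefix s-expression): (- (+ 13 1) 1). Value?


Evaluate inner: (+ 13 1) = 14
Evaluate root: (- 14 1) = 13
Result: 13


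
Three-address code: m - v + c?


Break into single-operator statements:
t1 = m - v
t2 = t1 + c


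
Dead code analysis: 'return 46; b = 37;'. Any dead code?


statement follows a return and is unreachable
Dead: 'b = 37'


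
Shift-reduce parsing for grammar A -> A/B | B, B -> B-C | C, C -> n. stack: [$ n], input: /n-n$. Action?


'n' on top is the handle for C -> n
Action: reduce (C -> n)


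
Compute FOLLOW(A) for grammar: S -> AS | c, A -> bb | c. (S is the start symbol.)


$ ∈ FOLLOW(S). For each A -> αBβ: add FIRST(β)\{ε} to FOLLOW(B); if β nullable, add FOLLOW(A).
FOLLOW(A) = {b, c}


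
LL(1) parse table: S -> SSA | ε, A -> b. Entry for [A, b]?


For [A, b]: 'b' ∈ FIRST(b)
Entry: A -> b


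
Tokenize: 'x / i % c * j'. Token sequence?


Scan left to right, longest-match per lexeme
Tokens: ID(x), OP(/), ID(i), OP(%), ID(c), OP(*), ID(j)


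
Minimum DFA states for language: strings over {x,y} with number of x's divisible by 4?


Track (count of x) mod 4: states 0..3, accept at 0
Minimal DFA: 4 states


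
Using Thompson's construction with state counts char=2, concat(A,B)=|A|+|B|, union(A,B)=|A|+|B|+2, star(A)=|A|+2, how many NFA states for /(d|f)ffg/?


Syntax tree has 5 char leaf(s), 1 union(s), 0 star(s)
chars contribute 5×2 = 10; each union adds +2; each star adds +2
Total: 10 + 2 + 0 = 12 states


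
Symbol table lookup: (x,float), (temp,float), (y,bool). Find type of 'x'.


Lookup 'x' → type float


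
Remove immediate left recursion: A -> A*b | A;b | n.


Left-recursive alternatives: A*b, A;b; non-recursive: n
Introduce A': A -> nA', A' -> *bA' | ;bA' | ε


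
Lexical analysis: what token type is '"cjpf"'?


Pattern: double-quoted sequence
Type: STRING_LITERAL


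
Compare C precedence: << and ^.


'<<' is shift (level 8); '^' is bitwise XOR (level 4)
Higher level binds tighter
'<<' has higher precedence than '^'


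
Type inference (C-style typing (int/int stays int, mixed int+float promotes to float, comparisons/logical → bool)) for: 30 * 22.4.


Operand types: int * float
Rule: mixed int/float promotes to float; int/int stays int
Result type: float


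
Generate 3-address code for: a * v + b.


Break into single-operator statements:
t1 = a * v
t2 = t1 + b


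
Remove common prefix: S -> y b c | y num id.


Common prefix: 'y'
Factored: S -> y S', S' -> b c | num id


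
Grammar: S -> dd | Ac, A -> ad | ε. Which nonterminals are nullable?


A nonterminal is nullable iff some alternative derives ε (directly, or every symbol in it is nullable)
Nullable: {A}


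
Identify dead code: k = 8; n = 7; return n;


k is assigned but never read
Dead: 'k = 8'


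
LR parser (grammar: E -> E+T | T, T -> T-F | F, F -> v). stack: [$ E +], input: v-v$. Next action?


no handle ('E+' is not any RHS); shift 'v'
Action: shift


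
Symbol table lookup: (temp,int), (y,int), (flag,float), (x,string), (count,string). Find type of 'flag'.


Lookup 'flag' → type float


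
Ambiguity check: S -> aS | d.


right-linear, alternatives start with distinct terminals 'a' vs 'd': unique leftmost derivation
Unambiguous


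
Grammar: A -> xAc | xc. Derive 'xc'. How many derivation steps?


Derivation: A => xc
Steps: 1


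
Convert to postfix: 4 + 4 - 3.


Left to right (same or higher precedence on left)
Postfix: 4 4 + 3 -


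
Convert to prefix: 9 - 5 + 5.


left-to-right (same/higher precedence on left): tree is (+ (- 9 5) 5)
Prefix: + - 9 5 5


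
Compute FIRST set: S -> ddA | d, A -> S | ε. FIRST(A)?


Per alternative of A: FIRST(S) = {d}; FIRST(ε) = {ε}
FIRST(A) = {d, ε}


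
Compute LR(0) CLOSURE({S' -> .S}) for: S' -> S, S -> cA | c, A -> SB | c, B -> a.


Start: S' -> .S
For each item with dot before a nonterminal B, add B -> .γ for every B-production
Closure: [S' -> .S, S -> .cA, S -> .c]


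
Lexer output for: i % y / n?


Scan left to right, longest-match per lexeme
Tokens: ID(i), OP(%), ID(y), OP(/), ID(n)


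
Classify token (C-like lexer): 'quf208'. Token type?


Pattern: letter/underscore followed by alphanumerics, not a keyword
Type: IDENTIFIER


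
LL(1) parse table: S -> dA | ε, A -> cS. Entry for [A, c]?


For [A, c]: 'c' ∈ FIRST(cS)
Entry: A -> cS


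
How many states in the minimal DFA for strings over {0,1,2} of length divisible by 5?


Track length mod 5: states 0..4, accept at 0
Minimal DFA: 5 states


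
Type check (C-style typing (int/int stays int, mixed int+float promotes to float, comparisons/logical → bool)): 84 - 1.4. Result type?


Operand types: int - float
Rule: mixed int/float promotes to float; int/int stays int
Result type: float


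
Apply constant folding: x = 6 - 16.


6 - 16 = -10 at compile time
Optimized: x = -10


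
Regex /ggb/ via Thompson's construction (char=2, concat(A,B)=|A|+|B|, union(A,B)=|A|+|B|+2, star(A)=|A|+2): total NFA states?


Syntax tree has 3 char leaf(s), 0 union(s), 0 star(s)
chars contribute 3×2 = 6; each union adds +2; each star adds +2
Total: 6 + 0 + 0 = 6 states


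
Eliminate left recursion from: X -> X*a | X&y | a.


Left-recursive alternatives: X*a, X&y; non-recursive: a
Introduce X': X -> aX', X' -> *aX' | &yX' | ε


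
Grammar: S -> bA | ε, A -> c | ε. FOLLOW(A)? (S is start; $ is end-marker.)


$ ∈ FOLLOW(S). For each A -> αBβ: add FIRST(β)\{ε} to FOLLOW(B); if β nullable, add FOLLOW(A).
FOLLOW(A) = {$}


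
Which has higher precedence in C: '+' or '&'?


'+' is additive (level 9); '&' is bitwise AND (level 5)
Higher level binds tighter
'+' has higher precedence than '&'


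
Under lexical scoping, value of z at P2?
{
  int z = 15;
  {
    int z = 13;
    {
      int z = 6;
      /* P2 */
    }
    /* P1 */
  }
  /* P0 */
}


z declared in the same block as P2
z = 6


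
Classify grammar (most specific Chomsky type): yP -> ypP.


LHS has context (more than one symbol) and |LHS| ≤ |RHS|
Classification: Type 1 (Context-Sensitive)


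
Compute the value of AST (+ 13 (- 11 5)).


Evaluate inner: (- 11 5) = 6
Evaluate root: (+ 13 6) = 19
Result: 19


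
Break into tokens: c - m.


Scan left to right, longest-match per lexeme
Tokens: ID(c), OP(-), ID(m)


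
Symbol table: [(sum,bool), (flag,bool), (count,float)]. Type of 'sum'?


Lookup 'sum' → type bool


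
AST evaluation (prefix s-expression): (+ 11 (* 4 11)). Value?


Evaluate inner: (* 4 11) = 44
Evaluate root: (+ 11 44) = 55
Result: 55


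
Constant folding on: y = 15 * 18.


15 * 18 = 270 at compile time
Optimized: y = 270


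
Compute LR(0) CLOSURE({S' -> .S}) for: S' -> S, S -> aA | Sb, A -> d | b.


Start: S' -> .S
For each item with dot before a nonterminal B, add B -> .γ for every B-production
Closure: [S' -> .S, S -> .aA, S -> .Sb]


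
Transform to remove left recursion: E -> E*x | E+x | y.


Left-recursive alternatives: E*x, E+x; non-recursive: y
Introduce E': E -> yE', E' -> *xE' | +xE' | ε


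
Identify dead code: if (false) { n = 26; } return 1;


condition is constant false, so the whole block is unreachable
Dead: 'if (false) { n = 26; }'


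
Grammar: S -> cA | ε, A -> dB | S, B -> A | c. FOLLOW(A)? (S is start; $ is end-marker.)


$ ∈ FOLLOW(S). For each A -> αBβ: add FIRST(β)\{ε} to FOLLOW(B); if β nullable, add FOLLOW(A).
FOLLOW(A) = {$}


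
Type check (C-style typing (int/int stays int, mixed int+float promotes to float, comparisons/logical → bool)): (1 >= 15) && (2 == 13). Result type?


Operand types: bool && bool
Rule: logical operators take bool operands and yield bool
Result type: bool


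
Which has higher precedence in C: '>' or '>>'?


'>>' is shift (level 8); '>' is relational (level 7)
Higher level binds tighter
'>>' has higher precedence than '>'


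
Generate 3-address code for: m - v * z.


Break into single-operator statements:
t1 = v * z
t2 = m - t1


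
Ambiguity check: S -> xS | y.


right-linear, alternatives start with distinct terminals 'x' vs 'y': unique leftmost derivation
Unambiguous


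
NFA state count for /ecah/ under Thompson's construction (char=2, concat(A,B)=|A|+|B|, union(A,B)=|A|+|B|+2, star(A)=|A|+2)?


Syntax tree has 4 char leaf(s), 0 union(s), 0 star(s)
chars contribute 4×2 = 8; each union adds +2; each star adds +2
Total: 8 + 0 + 0 = 8 states


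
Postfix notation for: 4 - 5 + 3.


Left to right (same or higher precedence on left)
Postfix: 4 5 - 3 +


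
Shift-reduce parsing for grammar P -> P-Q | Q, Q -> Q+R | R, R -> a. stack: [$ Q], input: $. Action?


lookahead ∉ {+} so Q won't extend; reduce P -> Q
Action: reduce (P -> Q)


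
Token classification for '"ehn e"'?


Pattern: double-quoted sequence
Type: STRING_LITERAL


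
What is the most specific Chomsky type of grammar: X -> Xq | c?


Left-linear: every RHS is a terminal or one nonterminal followed by a terminal
Classification: Type 3 (Regular)


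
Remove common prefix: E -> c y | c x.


Common prefix: 'c'
Factored: E -> c E', E' -> y | x


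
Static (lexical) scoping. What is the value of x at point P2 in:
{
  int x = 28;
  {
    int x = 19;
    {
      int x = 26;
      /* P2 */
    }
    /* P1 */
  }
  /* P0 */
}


x declared in the same block as P2
x = 26


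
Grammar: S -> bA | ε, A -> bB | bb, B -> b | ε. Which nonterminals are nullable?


A nonterminal is nullable iff some alternative derives ε (directly, or every symbol in it is nullable)
Nullable: {B, S}


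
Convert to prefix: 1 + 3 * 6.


'*' binds tighter: tree is (+ 1 (* 3 6))
Prefix: + 1 * 3 6


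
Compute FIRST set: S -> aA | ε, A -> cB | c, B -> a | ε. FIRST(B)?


Per alternative of B: FIRST(a) = {a}; FIRST(ε) = {ε}
FIRST(B) = {a, ε}


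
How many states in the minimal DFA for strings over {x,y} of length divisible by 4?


Track length mod 4: states 0..3, accept at 0
Minimal DFA: 4 states


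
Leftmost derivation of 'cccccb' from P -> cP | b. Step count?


Derivation: P => cP => ccP => cccP => ccccP => cccccP => cccccb
Steps: 6


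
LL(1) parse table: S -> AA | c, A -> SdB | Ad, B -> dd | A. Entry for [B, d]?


For [B, d]: 'd' ∈ FIRST(dd)
Entry: B -> dd


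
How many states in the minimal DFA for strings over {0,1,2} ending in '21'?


Track the longest suffix of input matching a prefix of '21': 3 classes (prefixes of length 0..2)
Minimal DFA: 3 states


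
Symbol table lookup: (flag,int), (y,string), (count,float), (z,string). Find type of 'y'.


Lookup 'y' → type string


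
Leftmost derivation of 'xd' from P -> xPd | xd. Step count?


Derivation: P => xd
Steps: 1


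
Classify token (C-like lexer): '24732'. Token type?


Pattern: digits only
Type: INTEGER_LITERAL


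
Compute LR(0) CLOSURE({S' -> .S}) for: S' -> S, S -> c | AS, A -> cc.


Start: S' -> .S
For each item with dot before a nonterminal B, add B -> .γ for every B-production
Closure: [S' -> .S, S -> .c, S -> .AS, A -> .cc]


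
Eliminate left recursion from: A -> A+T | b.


Left-recursive alternatives: A+T; non-recursive: b
Introduce A': A -> bA', A' -> +TA' | ε


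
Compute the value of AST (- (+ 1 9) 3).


Evaluate inner: (+ 1 9) = 10
Evaluate root: (- 10 3) = 7
Result: 7


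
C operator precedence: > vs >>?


'>>' is shift (level 8); '>' is relational (level 7)
Higher level binds tighter
'>>' has higher precedence than '>'


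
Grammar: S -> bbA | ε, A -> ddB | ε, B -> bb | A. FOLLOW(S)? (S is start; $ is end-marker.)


$ ∈ FOLLOW(S). For each A -> αBβ: add FIRST(β)\{ε} to FOLLOW(B); if β nullable, add FOLLOW(A).
FOLLOW(S) = {$}


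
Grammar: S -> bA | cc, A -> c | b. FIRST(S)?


Per alternative of S: FIRST(bA) = {b}; FIRST(cc) = {c}
FIRST(S) = {b, c}


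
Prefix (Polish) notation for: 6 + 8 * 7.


'*' binds tighter: tree is (+ 6 (* 8 7))
Prefix: + 6 * 8 7


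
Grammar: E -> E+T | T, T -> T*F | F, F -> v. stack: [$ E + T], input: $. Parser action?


handle 'E+T' on top; lookahead ∈ FOLLOW(E) = {+, $}
Action: reduce (E -> E+T)


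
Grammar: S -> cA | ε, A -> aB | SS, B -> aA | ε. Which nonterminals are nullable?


A nonterminal is nullable iff some alternative derives ε (directly, or every symbol in it is nullable)
Nullable: {A, B, S}


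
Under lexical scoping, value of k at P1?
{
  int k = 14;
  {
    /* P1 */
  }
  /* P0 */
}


P1's block does not declare k; resolves to the enclosing declaration at depth 0
k = 14


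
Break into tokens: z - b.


Scan left to right, longest-match per lexeme
Tokens: ID(z), OP(-), ID(b)


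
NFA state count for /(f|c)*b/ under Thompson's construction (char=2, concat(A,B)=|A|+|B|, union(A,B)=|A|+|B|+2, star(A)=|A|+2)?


Syntax tree has 3 char leaf(s), 1 union(s), 1 star(s)
chars contribute 3×2 = 6; each union adds +2; each star adds +2
Total: 6 + 2 + 2 = 10 states
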